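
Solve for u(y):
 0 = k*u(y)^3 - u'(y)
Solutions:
 u(y) = -sqrt(2)*sqrt(-1/(C1 + k*y))/2
 u(y) = sqrt(2)*sqrt(-1/(C1 + k*y))/2


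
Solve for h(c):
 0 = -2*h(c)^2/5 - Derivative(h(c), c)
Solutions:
 h(c) = 5/(C1 + 2*c)


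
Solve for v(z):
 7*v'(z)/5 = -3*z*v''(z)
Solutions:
 v(z) = C1 + C2*z^(8/15)


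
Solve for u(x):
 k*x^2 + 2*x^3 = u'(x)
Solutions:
 u(x) = C1 + k*x^3/3 + x^4/2


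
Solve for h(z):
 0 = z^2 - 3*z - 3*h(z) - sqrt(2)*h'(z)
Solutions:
 h(z) = C1*exp(-3*sqrt(2)*z/2) + z^2/3 - z - 2*sqrt(2)*z/9 + 4/27 + sqrt(2)/3


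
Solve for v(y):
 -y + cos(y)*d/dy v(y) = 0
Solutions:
 v(y) = C1 + Integral(y/cos(y), y)


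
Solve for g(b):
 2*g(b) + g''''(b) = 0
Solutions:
 g(b) = (C1*sin(2^(3/4)*b/2) + C2*cos(2^(3/4)*b/2))*exp(-2^(3/4)*b/2) + (C3*sin(2^(3/4)*b/2) + C4*cos(2^(3/4)*b/2))*exp(2^(3/4)*b/2)


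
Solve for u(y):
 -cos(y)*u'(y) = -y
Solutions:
 u(y) = C1 + Integral(y/cos(y), y)


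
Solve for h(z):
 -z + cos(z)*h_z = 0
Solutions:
 h(z) = C1 + Integral(z/cos(z), z)


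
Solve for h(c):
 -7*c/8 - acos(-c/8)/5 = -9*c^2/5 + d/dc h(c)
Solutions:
 h(c) = C1 + 3*c^3/5 - 7*c^2/16 - c*acos(-c/8)/5 - sqrt(64 - c^2)/5


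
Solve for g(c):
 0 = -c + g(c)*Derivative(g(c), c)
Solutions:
 g(c) = -sqrt(C1 + c^2)
 g(c) = sqrt(C1 + c^2)


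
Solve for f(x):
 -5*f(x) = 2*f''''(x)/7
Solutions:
 f(x) = (C1*sin(70^(1/4)*x/2) + C2*cos(70^(1/4)*x/2))*exp(-70^(1/4)*x/2) + (C3*sin(70^(1/4)*x/2) + C4*cos(70^(1/4)*x/2))*exp(70^(1/4)*x/2)


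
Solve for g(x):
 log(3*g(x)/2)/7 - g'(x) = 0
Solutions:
 7*Integral(1/(-log(_y) - log(3) + log(2)), (_y, g(x))) = C1 - x


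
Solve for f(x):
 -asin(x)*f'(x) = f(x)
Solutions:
 f(x) = C1*exp(-Integral(1/asin(x), x))


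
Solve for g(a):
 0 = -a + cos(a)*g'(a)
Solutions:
 g(a) = C1 + Integral(a/cos(a), a)


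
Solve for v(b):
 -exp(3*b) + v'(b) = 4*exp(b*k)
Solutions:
 v(b) = C1 + exp(3*b)/3 + 4*exp(b*k)/k


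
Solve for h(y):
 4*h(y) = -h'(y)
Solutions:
 h(y) = C1*exp(-4*y)


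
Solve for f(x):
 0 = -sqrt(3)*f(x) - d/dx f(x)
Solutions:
 f(x) = C1*exp(-sqrt(3)*x)


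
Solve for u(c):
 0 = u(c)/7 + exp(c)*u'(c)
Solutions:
 u(c) = C1*exp(exp(-c)/7)


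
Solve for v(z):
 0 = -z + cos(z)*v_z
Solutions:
 v(z) = C1 + Integral(z/cos(z), z)


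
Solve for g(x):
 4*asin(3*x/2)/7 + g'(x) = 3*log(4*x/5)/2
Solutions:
 g(x) = C1 + 3*x*log(x)/2 - 4*x*asin(3*x/2)/7 - 3*x*log(5)/2 - 3*x/2 + 3*x*log(2) - 4*sqrt(4 - 9*x^2)/21


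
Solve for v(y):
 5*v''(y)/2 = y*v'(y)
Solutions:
 v(y) = C1 + C2*erfi(sqrt(5)*y/5)


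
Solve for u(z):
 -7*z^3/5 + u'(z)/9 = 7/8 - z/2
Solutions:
 u(z) = C1 + 63*z^4/20 - 9*z^2/4 + 63*z/8


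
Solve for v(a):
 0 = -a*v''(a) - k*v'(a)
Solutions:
 v(a) = C1 + a^(1 - re(k))*(C2*sin(log(a)*Abs(im(k))) + C3*cos(log(a)*im(k)))


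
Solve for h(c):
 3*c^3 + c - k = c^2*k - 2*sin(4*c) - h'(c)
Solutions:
 h(c) = C1 - 3*c^4/4 + c^3*k/3 - c^2/2 + c*k + cos(4*c)/2


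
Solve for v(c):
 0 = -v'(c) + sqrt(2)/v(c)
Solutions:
 v(c) = -sqrt(C1 + 2*sqrt(2)*c)
 v(c) = sqrt(C1 + 2*sqrt(2)*c)


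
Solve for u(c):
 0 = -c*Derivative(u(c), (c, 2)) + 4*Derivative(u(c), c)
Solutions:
 u(c) = C1 + C2*c^5


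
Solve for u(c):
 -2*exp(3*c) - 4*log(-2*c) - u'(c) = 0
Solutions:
 u(c) = C1 - 4*c*log(-c) + 4*c*(1 - log(2)) - 2*exp(3*c)/3


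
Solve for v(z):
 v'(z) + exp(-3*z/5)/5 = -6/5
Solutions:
 v(z) = C1 - 6*z/5 + exp(-3*z/5)/3


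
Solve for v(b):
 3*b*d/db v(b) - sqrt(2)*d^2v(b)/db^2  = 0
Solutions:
 v(b) = C1 + C2*erfi(2^(1/4)*sqrt(3)*b/2)


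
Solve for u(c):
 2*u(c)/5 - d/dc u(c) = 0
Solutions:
 u(c) = C1*exp(2*c/5)


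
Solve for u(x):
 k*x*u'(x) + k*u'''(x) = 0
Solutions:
 u(x) = C1 + Integral(C2*airyai(-x) + C3*airybi(-x), x)


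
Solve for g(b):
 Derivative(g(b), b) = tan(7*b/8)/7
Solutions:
 g(b) = C1 - 8*log(cos(7*b/8))/49


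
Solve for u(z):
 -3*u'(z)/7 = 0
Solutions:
 u(z) = C1


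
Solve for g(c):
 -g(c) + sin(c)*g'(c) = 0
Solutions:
 g(c) = C1*sqrt(cos(c) - 1)/sqrt(cos(c) + 1)


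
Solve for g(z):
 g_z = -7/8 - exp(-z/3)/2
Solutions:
 g(z) = C1 - 7*z/8 + 3*exp(-z/3)/2


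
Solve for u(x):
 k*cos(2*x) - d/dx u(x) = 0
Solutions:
 u(x) = C1 + k*sin(2*x)/2


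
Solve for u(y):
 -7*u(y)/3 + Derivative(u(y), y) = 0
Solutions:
 u(y) = C1*exp(7*y/3)


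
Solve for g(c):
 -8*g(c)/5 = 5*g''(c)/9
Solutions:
 g(c) = C1*sin(6*sqrt(2)*c/5) + C2*cos(6*sqrt(2)*c/5)


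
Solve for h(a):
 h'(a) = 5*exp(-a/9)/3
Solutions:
 h(a) = C1 - 15*exp(-a/9)


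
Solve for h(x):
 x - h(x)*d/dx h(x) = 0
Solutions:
 h(x) = -sqrt(C1 + x^2)
 h(x) = sqrt(C1 + x^2)


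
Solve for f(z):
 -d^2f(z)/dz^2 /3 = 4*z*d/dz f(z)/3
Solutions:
 f(z) = C1 + C2*erf(sqrt(2)*z)


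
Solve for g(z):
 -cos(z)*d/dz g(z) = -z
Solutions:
 g(z) = C1 + Integral(z/cos(z), z)


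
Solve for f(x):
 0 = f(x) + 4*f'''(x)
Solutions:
 f(x) = C3*exp(-2^(1/3)*x/2) + (C1*sin(2^(1/3)*sqrt(3)*x/4) + C2*cos(2^(1/3)*sqrt(3)*x/4))*exp(2^(1/3)*x/4)


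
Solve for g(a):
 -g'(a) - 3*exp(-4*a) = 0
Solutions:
 g(a) = C1 + 3*exp(-4*a)/4


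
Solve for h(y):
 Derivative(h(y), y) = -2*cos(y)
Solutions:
 h(y) = C1 - 2*sin(y)


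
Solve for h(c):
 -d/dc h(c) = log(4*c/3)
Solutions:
 h(c) = C1 - c*log(c) + c*log(3/4) + c


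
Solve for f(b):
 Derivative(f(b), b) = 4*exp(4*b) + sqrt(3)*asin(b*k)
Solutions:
 f(b) = C1 + sqrt(3)*Piecewise((b*asin(b*k) + sqrt(-b^2*k^2 + 1)/k, Ne(k, 0)), (0, True)) + exp(4*b)


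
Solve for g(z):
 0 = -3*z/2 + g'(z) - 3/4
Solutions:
 g(z) = C1 + 3*z^2/4 + 3*z/4


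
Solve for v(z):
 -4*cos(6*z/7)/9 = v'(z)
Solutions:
 v(z) = C1 - 14*sin(6*z/7)/27


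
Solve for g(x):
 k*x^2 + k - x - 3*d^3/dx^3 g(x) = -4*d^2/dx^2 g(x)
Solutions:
 g(x) = C1 + C2*x + C3*exp(4*x/3) - k*x^4/48 + x^3*(2 - 3*k)/48 + x^2*(6 - 17*k)/64


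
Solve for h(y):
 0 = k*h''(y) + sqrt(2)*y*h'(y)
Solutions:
 h(y) = C1 + C2*sqrt(k)*erf(2^(3/4)*y*sqrt(1/k)/2)


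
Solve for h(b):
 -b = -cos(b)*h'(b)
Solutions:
 h(b) = C1 + Integral(b/cos(b), b)


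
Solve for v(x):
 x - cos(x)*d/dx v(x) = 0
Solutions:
 v(x) = C1 + Integral(x/cos(x), x)


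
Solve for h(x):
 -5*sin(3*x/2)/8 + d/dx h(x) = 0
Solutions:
 h(x) = C1 - 5*cos(3*x/2)/12


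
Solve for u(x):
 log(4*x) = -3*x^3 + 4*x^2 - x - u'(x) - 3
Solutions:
 u(x) = C1 - 3*x^4/4 + 4*x^3/3 - x^2/2 - x*log(x) - 2*x - x*log(4)


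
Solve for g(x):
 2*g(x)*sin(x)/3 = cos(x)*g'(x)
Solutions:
 g(x) = C1/cos(x)^(2/3)


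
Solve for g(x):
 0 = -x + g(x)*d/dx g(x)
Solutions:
 g(x) = -sqrt(C1 + x^2)
 g(x) = sqrt(C1 + x^2)


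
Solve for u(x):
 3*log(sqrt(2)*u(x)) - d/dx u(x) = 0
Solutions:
 -2*Integral(1/(2*log(_y) + log(2)), (_y, u(x)))/3 = C1 - x


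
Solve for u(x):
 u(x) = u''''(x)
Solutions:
 u(x) = C1*exp(-x) + C2*exp(x) + C3*sin(x) + C4*cos(x)


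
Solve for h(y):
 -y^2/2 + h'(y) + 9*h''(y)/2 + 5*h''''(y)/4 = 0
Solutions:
 h(y) = C1 + C2*exp(-10^(1/3)*y*(-(5 + sqrt(295))^(1/3) + 3*10^(1/3)/(5 + sqrt(295))^(1/3))/10)*sin(10^(1/3)*sqrt(3)*y*(3*10^(1/3)/(5 + sqrt(295))^(1/3) + (5 + sqrt(295))^(1/3))/10) + C3*exp(-10^(1/3)*y*(-(5 + sqrt(295))^(1/3) + 3*10^(1/3)/(5 + sqrt(295))^(1/3))/10)*cos(10^(1/3)*sqrt(3)*y*(3*10^(1/3)/(5 + sqrt(295))^(1/3) + (5 + sqrt(295))^(1/3))/10) + C4*exp(10^(1/3)*y*(-(5 + sqrt(295))^(1/3) + 3*10^(1/3)/(5 + sqrt(295))^(1/3))/5) + y^3/6 - 9*y^2/4 + 81*y/4


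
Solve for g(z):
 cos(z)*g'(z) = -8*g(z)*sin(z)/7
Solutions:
 g(z) = C1*cos(z)^(8/7)


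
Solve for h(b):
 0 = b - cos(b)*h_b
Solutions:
 h(b) = C1 + Integral(b/cos(b), b)


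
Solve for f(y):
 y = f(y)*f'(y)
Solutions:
 f(y) = -sqrt(C1 + y^2)
 f(y) = sqrt(C1 + y^2)


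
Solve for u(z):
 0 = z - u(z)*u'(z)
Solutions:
 u(z) = -sqrt(C1 + z^2)
 u(z) = sqrt(C1 + z^2)


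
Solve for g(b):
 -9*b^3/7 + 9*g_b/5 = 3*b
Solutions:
 g(b) = C1 + 5*b^4/28 + 5*b^2/6


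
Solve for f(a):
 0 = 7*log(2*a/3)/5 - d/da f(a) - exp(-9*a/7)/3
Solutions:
 f(a) = C1 + 7*a*log(a)/5 + 7*a*(-log(3) - 1 + log(2))/5 + 7*exp(-9*a/7)/27


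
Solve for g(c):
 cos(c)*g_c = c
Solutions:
 g(c) = C1 + Integral(c/cos(c), c)


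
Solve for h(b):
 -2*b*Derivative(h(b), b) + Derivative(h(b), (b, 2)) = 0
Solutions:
 h(b) = C1 + C2*erfi(b)


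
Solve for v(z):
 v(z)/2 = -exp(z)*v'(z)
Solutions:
 v(z) = C1*exp(exp(-z)/2)


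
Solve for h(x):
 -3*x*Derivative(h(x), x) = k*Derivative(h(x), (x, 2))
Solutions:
 h(x) = C1 + C2*sqrt(k)*erf(sqrt(6)*x*sqrt(1/k)/2)


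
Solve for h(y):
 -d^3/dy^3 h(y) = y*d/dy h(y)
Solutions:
 h(y) = C1 + Integral(C2*airyai(-y) + C3*airybi(-y), y)


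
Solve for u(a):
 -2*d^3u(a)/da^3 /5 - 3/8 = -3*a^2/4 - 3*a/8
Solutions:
 u(a) = C1 + C2*a + C3*a^2 + a^5/32 + 5*a^4/128 - 5*a^3/32


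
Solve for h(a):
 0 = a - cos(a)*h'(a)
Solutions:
 h(a) = C1 + Integral(a/cos(a), a)


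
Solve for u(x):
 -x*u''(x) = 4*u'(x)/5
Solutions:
 u(x) = C1 + C2*x^(1/5)


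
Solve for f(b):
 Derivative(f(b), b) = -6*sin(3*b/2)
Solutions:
 f(b) = C1 + 4*cos(3*b/2)


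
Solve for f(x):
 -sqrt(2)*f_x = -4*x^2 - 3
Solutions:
 f(x) = C1 + 2*sqrt(2)*x^3/3 + 3*sqrt(2)*x/2


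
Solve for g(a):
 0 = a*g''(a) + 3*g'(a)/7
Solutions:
 g(a) = C1 + C2*a^(4/7)


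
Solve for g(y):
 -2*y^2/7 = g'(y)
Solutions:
 g(y) = C1 - 2*y^3/21


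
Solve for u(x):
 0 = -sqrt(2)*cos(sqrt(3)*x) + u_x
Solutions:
 u(x) = C1 + sqrt(6)*sin(sqrt(3)*x)/3


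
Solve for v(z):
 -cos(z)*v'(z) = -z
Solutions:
 v(z) = C1 + Integral(z/cos(z), z)


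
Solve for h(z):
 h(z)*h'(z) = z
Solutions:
 h(z) = -sqrt(C1 + z^2)
 h(z) = sqrt(C1 + z^2)


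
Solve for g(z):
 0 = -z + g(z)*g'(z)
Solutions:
 g(z) = -sqrt(C1 + z^2)
 g(z) = sqrt(C1 + z^2)


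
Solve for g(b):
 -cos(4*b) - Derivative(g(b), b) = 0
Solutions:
 g(b) = C1 - sin(4*b)/4


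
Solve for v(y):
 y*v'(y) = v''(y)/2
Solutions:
 v(y) = C1 + C2*erfi(y)


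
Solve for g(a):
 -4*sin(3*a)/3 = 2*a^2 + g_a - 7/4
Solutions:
 g(a) = C1 - 2*a^3/3 + 7*a/4 + 4*cos(3*a)/9


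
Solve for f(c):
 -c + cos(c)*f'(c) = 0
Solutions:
 f(c) = C1 + Integral(c/cos(c), c)


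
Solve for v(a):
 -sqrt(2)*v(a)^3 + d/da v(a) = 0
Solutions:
 v(a) = -sqrt(2)*sqrt(-1/(C1 + sqrt(2)*a))/2
 v(a) = sqrt(2)*sqrt(-1/(C1 + sqrt(2)*a))/2


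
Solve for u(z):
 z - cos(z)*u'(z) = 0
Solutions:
 u(z) = C1 + Integral(z/cos(z), z)


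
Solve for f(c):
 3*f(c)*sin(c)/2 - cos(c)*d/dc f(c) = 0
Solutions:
 f(c) = C1/cos(c)^(3/2)


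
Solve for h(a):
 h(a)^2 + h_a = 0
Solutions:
 h(a) = 1/(C1 + a)


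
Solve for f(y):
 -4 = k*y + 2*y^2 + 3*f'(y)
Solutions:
 f(y) = C1 - k*y^2/6 - 2*y^3/9 - 4*y/3


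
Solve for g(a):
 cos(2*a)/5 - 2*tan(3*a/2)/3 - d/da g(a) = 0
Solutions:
 g(a) = C1 + 4*log(cos(3*a/2))/9 + sin(2*a)/10


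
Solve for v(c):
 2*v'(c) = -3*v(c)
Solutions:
 v(c) = C1*exp(-3*c/2)


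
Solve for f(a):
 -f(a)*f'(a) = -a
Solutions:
 f(a) = -sqrt(C1 + a^2)
 f(a) = sqrt(C1 + a^2)


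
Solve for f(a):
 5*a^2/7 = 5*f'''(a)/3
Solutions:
 f(a) = C1 + C2*a + C3*a^2 + a^5/140


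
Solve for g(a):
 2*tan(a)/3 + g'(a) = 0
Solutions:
 g(a) = C1 + 2*log(cos(a))/3


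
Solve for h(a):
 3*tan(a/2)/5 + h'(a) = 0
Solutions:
 h(a) = C1 + 6*log(cos(a/2))/5


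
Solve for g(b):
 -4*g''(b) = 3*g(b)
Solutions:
 g(b) = C1*sin(sqrt(3)*b/2) + C2*cos(sqrt(3)*b/2)


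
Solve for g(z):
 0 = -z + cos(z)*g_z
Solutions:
 g(z) = C1 + Integral(z/cos(z), z)


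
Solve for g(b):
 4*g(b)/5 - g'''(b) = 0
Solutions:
 g(b) = C3*exp(10^(2/3)*b/5) + (C1*sin(10^(2/3)*sqrt(3)*b/10) + C2*cos(10^(2/3)*sqrt(3)*b/10))*exp(-10^(2/3)*b/10)


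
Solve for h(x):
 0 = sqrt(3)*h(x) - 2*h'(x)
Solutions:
 h(x) = C1*exp(sqrt(3)*x/2)


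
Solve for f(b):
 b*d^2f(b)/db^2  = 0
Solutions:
 f(b) = C1 + C2*b


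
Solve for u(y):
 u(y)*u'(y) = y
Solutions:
 u(y) = -sqrt(C1 + y^2)
 u(y) = sqrt(C1 + y^2)


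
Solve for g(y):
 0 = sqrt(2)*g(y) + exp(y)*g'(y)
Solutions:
 g(y) = C1*exp(sqrt(2)*exp(-y))


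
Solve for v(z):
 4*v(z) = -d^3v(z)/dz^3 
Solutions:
 v(z) = C3*exp(-2^(2/3)*z) + (C1*sin(2^(2/3)*sqrt(3)*z/2) + C2*cos(2^(2/3)*sqrt(3)*z/2))*exp(2^(2/3)*z/2)


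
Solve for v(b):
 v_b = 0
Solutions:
 v(b) = C1


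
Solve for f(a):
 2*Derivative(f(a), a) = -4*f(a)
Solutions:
 f(a) = C1*exp(-2*a)


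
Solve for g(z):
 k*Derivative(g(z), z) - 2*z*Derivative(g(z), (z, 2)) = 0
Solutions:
 g(z) = C1 + z^(re(k)/2 + 1)*(C2*sin(log(z)*Abs(im(k))/2) + C3*cos(log(z)*im(k)/2))


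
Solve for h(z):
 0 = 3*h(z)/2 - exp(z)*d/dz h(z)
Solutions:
 h(z) = C1*exp(-3*exp(-z)/2)


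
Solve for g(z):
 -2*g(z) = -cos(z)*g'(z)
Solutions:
 g(z) = C1*(sin(z) + 1)/(sin(z) - 1)


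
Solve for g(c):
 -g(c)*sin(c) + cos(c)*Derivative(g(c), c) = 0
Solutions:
 g(c) = C1/cos(c)


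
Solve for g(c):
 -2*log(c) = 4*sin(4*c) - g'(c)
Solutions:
 g(c) = C1 + 2*c*log(c) - 2*c - cos(4*c)


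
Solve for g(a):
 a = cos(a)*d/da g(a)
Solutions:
 g(a) = C1 + Integral(a/cos(a), a)


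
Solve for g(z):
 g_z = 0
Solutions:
 g(z) = C1


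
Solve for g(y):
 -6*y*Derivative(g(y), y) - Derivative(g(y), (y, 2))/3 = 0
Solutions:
 g(y) = C1 + C2*erf(3*y)


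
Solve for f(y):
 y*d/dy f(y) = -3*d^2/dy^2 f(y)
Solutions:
 f(y) = C1 + C2*erf(sqrt(6)*y/6)


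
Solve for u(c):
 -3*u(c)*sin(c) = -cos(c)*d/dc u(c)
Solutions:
 u(c) = C1/cos(c)^3


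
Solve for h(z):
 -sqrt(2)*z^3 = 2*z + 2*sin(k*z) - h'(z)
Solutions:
 h(z) = C1 + sqrt(2)*z^4/4 + z^2 - 2*cos(k*z)/k


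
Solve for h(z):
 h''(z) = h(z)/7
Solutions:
 h(z) = C1*exp(-sqrt(7)*z/7) + C2*exp(sqrt(7)*z/7)


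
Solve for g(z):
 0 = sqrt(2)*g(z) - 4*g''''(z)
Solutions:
 g(z) = C1*exp(-2^(5/8)*z/2) + C2*exp(2^(5/8)*z/2) + C3*sin(2^(5/8)*z/2) + C4*cos(2^(5/8)*z/2)


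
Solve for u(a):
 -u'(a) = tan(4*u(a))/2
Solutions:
 u(a) = -asin(C1*exp(-2*a))/4 + pi/4
 u(a) = asin(C1*exp(-2*a))/4


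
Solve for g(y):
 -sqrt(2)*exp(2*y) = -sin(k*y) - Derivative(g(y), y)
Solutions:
 g(y) = C1 + sqrt(2)*exp(2*y)/2 + cos(k*y)/k


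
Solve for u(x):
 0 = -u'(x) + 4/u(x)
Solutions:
 u(x) = -sqrt(C1 + 8*x)
 u(x) = sqrt(C1 + 8*x)


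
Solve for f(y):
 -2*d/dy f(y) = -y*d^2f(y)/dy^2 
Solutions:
 f(y) = C1 + C2*y^3


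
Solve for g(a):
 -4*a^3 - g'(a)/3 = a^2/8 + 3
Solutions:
 g(a) = C1 - 3*a^4 - a^3/8 - 9*a


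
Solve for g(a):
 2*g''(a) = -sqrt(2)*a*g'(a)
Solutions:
 g(a) = C1 + C2*erf(2^(1/4)*a/2)


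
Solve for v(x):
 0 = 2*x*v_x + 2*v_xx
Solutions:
 v(x) = C1 + C2*erf(sqrt(2)*x/2)


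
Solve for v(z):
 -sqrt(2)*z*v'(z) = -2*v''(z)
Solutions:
 v(z) = C1 + C2*erfi(2^(1/4)*z/2)


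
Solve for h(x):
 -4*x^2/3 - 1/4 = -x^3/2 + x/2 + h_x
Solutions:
 h(x) = C1 + x^4/8 - 4*x^3/9 - x^2/4 - x/4


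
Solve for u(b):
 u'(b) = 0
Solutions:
 u(b) = C1


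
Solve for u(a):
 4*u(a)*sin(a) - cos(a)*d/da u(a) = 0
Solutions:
 u(a) = C1/cos(a)^4


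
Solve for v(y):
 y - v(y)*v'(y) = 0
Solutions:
 v(y) = -sqrt(C1 + y^2)
 v(y) = sqrt(C1 + y^2)


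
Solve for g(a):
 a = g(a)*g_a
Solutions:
 g(a) = -sqrt(C1 + a^2)
 g(a) = sqrt(C1 + a^2)


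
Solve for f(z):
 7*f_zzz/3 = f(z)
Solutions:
 f(z) = C3*exp(3^(1/3)*7^(2/3)*z/7) + (C1*sin(3^(5/6)*7^(2/3)*z/14) + C2*cos(3^(5/6)*7^(2/3)*z/14))*exp(-3^(1/3)*7^(2/3)*z/14)


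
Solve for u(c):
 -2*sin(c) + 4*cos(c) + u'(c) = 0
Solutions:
 u(c) = C1 - 4*sin(c) - 2*cos(c)


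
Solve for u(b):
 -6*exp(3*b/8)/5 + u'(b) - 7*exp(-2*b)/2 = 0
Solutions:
 u(b) = C1 + 16*exp(3*b/8)/5 - 7*exp(-2*b)/4


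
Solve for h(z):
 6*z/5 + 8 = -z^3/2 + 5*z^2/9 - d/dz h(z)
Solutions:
 h(z) = C1 - z^4/8 + 5*z^3/27 - 3*z^2/5 - 8*z


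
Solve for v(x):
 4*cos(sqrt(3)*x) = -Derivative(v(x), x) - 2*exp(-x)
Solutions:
 v(x) = C1 - 4*sqrt(3)*sin(sqrt(3)*x)/3 + 2*exp(-x)


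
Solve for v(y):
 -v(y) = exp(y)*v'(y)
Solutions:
 v(y) = C1*exp(exp(-y))


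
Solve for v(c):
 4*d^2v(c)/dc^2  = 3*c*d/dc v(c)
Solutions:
 v(c) = C1 + C2*erfi(sqrt(6)*c/4)


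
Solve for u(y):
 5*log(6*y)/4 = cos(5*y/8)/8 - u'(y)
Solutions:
 u(y) = C1 - 5*y*log(y)/4 - 5*y*log(6)/4 + 5*y/4 + sin(5*y/8)/5


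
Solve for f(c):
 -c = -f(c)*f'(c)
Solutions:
 f(c) = -sqrt(C1 + c^2)
 f(c) = sqrt(C1 + c^2)


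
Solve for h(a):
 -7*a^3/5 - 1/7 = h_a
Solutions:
 h(a) = C1 - 7*a^4/20 - a/7


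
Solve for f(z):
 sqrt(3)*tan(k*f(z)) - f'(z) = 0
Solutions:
 f(z) = Piecewise((-asin(exp(C1*k + sqrt(3)*k*z))/k + pi/k, Ne(k, 0)), (nan, True))
 f(z) = Piecewise((asin(exp(C1*k + sqrt(3)*k*z))/k, Ne(k, 0)), (nan, True))


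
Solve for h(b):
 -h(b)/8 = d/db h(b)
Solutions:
 h(b) = C1*exp(-b/8)


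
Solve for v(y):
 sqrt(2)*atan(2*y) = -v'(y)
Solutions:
 v(y) = C1 - sqrt(2)*(y*atan(2*y) - log(4*y^2 + 1)/4)


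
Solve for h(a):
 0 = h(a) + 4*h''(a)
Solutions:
 h(a) = C1*sin(a/2) + C2*cos(a/2)


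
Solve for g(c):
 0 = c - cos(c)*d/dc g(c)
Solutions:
 g(c) = C1 + Integral(c/cos(c), c)


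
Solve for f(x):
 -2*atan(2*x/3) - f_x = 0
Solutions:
 f(x) = C1 - 2*x*atan(2*x/3) + 3*log(4*x^2 + 9)/2


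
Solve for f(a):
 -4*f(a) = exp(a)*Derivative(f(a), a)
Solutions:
 f(a) = C1*exp(4*exp(-a))


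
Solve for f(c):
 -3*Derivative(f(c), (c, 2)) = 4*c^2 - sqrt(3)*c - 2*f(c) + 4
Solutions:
 f(c) = C1*exp(-sqrt(6)*c/3) + C2*exp(sqrt(6)*c/3) + 2*c^2 - sqrt(3)*c/2 + 8


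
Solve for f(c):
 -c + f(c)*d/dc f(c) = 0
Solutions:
 f(c) = -sqrt(C1 + c^2)
 f(c) = sqrt(C1 + c^2)


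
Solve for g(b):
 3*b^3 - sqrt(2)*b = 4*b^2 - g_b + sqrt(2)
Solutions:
 g(b) = C1 - 3*b^4/4 + 4*b^3/3 + sqrt(2)*b^2/2 + sqrt(2)*b


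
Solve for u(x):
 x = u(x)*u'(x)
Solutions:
 u(x) = -sqrt(C1 + x^2)
 u(x) = sqrt(C1 + x^2)


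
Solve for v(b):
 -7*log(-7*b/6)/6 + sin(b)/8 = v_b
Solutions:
 v(b) = C1 - 7*b*log(-b)/6 - 7*b*log(7)/6 + 7*b/6 + 7*b*log(6)/6 - cos(b)/8


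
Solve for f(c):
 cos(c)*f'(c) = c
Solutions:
 f(c) = C1 + Integral(c/cos(c), c)


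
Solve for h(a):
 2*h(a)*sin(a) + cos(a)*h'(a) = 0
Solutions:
 h(a) = C1*cos(a)^2


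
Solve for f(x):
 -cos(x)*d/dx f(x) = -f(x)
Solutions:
 f(x) = C1*sqrt(sin(x) + 1)/sqrt(sin(x) - 1)


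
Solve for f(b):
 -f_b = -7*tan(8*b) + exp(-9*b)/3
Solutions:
 f(b) = C1 + 7*log(tan(8*b)^2 + 1)/16 + exp(-9*b)/27


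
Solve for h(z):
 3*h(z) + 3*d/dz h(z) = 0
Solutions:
 h(z) = C1*exp(-z)


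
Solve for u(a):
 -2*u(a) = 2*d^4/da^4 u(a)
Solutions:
 u(a) = (C1*sin(sqrt(2)*a/2) + C2*cos(sqrt(2)*a/2))*exp(-sqrt(2)*a/2) + (C3*sin(sqrt(2)*a/2) + C4*cos(sqrt(2)*a/2))*exp(sqrt(2)*a/2)


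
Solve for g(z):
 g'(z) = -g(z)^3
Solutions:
 g(z) = -sqrt(2)*sqrt(-1/(C1 - z))/2
 g(z) = sqrt(2)*sqrt(-1/(C1 - z))/2


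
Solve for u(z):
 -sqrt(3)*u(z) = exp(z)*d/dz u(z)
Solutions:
 u(z) = C1*exp(sqrt(3)*exp(-z))


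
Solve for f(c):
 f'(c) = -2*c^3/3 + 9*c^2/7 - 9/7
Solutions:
 f(c) = C1 - c^4/6 + 3*c^3/7 - 9*c/7


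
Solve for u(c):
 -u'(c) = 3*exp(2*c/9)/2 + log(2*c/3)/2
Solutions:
 u(c) = C1 - c*log(c)/2 + c*(-log(2) + 1 + log(3))/2 - 27*exp(2*c/9)/4


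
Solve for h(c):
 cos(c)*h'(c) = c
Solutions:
 h(c) = C1 + Integral(c/cos(c), c)


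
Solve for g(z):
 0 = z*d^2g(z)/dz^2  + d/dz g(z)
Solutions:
 g(z) = C1 + C2*log(z)


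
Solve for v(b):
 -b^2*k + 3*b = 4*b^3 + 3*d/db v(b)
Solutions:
 v(b) = C1 - b^4/3 - b^3*k/9 + b^2/2


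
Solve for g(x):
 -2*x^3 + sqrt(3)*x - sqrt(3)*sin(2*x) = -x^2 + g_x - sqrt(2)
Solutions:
 g(x) = C1 - x^4/2 + x^3/3 + sqrt(3)*x^2/2 + sqrt(2)*x + sqrt(3)*cos(2*x)/2


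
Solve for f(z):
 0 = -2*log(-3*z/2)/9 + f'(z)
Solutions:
 f(z) = C1 + 2*z*log(-z)/9 + 2*z*(-1 - log(2) + log(3))/9


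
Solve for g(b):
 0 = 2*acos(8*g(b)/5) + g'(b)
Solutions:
 Integral(1/acos(8*_y/5), (_y, g(b))) = C1 - 2*b


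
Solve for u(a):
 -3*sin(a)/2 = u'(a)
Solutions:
 u(a) = C1 + 3*cos(a)/2


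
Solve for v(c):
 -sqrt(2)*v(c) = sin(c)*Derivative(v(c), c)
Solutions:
 v(c) = C1*(cos(c) + 1)^(sqrt(2)/2)/(cos(c) - 1)^(sqrt(2)/2)


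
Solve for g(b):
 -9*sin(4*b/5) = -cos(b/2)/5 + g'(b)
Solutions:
 g(b) = C1 + 2*sin(b/2)/5 + 45*cos(4*b/5)/4


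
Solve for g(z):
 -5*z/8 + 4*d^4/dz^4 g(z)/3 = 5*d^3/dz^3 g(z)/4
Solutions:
 g(z) = C1 + C2*z + C3*z^2 + C4*exp(15*z/16) - z^4/48 - 4*z^3/45


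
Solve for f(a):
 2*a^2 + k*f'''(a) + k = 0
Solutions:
 f(a) = C1 + C2*a + C3*a^2 - a^5/(30*k) - a^3/6


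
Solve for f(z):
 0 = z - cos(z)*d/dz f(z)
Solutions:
 f(z) = C1 + Integral(z/cos(z), z)


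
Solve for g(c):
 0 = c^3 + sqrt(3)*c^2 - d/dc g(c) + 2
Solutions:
 g(c) = C1 + c^4/4 + sqrt(3)*c^3/3 + 2*c


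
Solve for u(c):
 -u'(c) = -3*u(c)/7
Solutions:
 u(c) = C1*exp(3*c/7)


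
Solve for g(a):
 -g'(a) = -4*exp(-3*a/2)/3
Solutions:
 g(a) = C1 - 8*exp(-3*a/2)/9


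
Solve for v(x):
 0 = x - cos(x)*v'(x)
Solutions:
 v(x) = C1 + Integral(x/cos(x), x)


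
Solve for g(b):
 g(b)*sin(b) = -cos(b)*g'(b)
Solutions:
 g(b) = C1*cos(b)


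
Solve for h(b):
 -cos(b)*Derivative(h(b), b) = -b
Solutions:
 h(b) = C1 + Integral(b/cos(b), b)


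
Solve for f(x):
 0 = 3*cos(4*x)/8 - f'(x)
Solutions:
 f(x) = C1 + 3*sin(4*x)/32


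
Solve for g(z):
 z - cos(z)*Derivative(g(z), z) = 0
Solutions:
 g(z) = C1 + Integral(z/cos(z), z)


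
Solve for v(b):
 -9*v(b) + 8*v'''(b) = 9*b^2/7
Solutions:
 v(b) = C3*exp(3^(2/3)*b/2) - b^2/7 + (C1*sin(3*3^(1/6)*b/4) + C2*cos(3*3^(1/6)*b/4))*exp(-3^(2/3)*b/4)


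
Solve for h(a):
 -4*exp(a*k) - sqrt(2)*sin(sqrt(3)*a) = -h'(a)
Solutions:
 h(a) = C1 - sqrt(6)*cos(sqrt(3)*a)/3 + 4*exp(a*k)/k


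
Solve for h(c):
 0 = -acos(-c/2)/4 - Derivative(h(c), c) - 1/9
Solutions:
 h(c) = C1 - c*acos(-c/2)/4 - c/9 - sqrt(4 - c^2)/4


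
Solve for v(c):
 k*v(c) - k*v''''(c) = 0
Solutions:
 v(c) = C1*exp(-c) + C2*exp(c) + C3*sin(c) + C4*cos(c)


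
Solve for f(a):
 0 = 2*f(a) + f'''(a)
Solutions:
 f(a) = C3*exp(-2^(1/3)*a) + (C1*sin(2^(1/3)*sqrt(3)*a/2) + C2*cos(2^(1/3)*sqrt(3)*a/2))*exp(2^(1/3)*a/2)


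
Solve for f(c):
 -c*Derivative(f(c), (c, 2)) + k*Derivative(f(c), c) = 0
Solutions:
 f(c) = C1 + c^(re(k) + 1)*(C2*sin(log(c)*Abs(im(k))) + C3*cos(log(c)*im(k)))


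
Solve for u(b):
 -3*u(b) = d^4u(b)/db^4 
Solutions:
 u(b) = (C1*sin(sqrt(2)*3^(1/4)*b/2) + C2*cos(sqrt(2)*3^(1/4)*b/2))*exp(-sqrt(2)*3^(1/4)*b/2) + (C3*sin(sqrt(2)*3^(1/4)*b/2) + C4*cos(sqrt(2)*3^(1/4)*b/2))*exp(sqrt(2)*3^(1/4)*b/2)


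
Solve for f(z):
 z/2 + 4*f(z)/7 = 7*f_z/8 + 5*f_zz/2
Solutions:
 f(z) = C1*exp(z*(-49 + sqrt(20321))/280) + C2*exp(-z*(49 + sqrt(20321))/280) - 7*z/8 - 343/256


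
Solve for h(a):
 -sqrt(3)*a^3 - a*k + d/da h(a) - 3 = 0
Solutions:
 h(a) = C1 + sqrt(3)*a^4/4 + a^2*k/2 + 3*a


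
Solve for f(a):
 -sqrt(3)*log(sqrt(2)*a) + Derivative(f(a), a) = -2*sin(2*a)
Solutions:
 f(a) = C1 + sqrt(3)*a*(log(a) - 1) + sqrt(3)*a*log(2)/2 + cos(2*a)


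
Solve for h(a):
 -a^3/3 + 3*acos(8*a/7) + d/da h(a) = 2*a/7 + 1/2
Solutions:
 h(a) = C1 + a^4/12 + a^2/7 - 3*a*acos(8*a/7) + a/2 + 3*sqrt(49 - 64*a^2)/8


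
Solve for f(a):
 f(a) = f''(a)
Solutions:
 f(a) = C1*exp(-a) + C2*exp(a)


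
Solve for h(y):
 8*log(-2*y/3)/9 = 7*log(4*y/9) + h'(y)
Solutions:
 h(y) = C1 - 55*y*log(y)/9 + y*(-118*log(2) + 55 + 118*log(3) + 8*I*pi)/9


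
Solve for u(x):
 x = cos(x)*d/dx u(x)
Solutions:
 u(x) = C1 + Integral(x/cos(x), x)


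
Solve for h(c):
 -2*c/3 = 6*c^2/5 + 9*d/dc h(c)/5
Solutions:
 h(c) = C1 - 2*c^3/9 - 5*c^2/27


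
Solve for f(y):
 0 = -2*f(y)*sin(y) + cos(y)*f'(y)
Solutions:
 f(y) = C1/cos(y)^2


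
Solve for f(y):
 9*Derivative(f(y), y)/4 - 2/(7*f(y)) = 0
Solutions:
 f(y) = -sqrt(C1 + 112*y)/21
 f(y) = sqrt(C1 + 112*y)/21


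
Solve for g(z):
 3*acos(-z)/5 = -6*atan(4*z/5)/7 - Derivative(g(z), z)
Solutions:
 g(z) = C1 - 3*z*acos(-z)/5 - 6*z*atan(4*z/5)/7 - 3*sqrt(1 - z^2)/5 + 15*log(16*z^2 + 25)/28


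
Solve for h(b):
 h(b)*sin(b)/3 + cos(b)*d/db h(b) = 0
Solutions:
 h(b) = C1*cos(b)^(1/3)


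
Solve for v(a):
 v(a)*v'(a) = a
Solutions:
 v(a) = -sqrt(C1 + a^2)
 v(a) = sqrt(C1 + a^2)


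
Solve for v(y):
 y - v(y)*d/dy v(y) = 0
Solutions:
 v(y) = -sqrt(C1 + y^2)
 v(y) = sqrt(C1 + y^2)


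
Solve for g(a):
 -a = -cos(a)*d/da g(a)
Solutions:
 g(a) = C1 + Integral(a/cos(a), a)


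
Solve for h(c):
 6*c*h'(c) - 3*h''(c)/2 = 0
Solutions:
 h(c) = C1 + C2*erfi(sqrt(2)*c)


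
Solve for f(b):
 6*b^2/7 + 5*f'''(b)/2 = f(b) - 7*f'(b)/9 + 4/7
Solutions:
 f(b) = C1*exp(15^(1/3)*b*(-(1215 + sqrt(1517385))^(1/3) + 14*15^(1/3)/(1215 + sqrt(1517385))^(1/3))/90)*sin(3^(1/6)*5^(1/3)*b*(42*5^(1/3)/(1215 + sqrt(1517385))^(1/3) + 3^(2/3)*(1215 + sqrt(1517385))^(1/3))/90) + C2*exp(15^(1/3)*b*(-(1215 + sqrt(1517385))^(1/3) + 14*15^(1/3)/(1215 + sqrt(1517385))^(1/3))/90)*cos(3^(1/6)*5^(1/3)*b*(42*5^(1/3)/(1215 + sqrt(1517385))^(1/3) + 3^(2/3)*(1215 + sqrt(1517385))^(1/3))/90) + C3*exp(-15^(1/3)*b*(-(1215 + sqrt(1517385))^(1/3) + 14*15^(1/3)/(1215 + sqrt(1517385))^(1/3))/45) + 6*b^2/7 + 4*b/3 + 88/189


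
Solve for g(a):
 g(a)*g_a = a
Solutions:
 g(a) = -sqrt(C1 + a^2)
 g(a) = sqrt(C1 + a^2)


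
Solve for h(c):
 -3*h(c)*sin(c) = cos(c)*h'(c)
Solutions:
 h(c) = C1*cos(c)^3


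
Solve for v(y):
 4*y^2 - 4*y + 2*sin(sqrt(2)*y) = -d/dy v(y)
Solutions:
 v(y) = C1 - 4*y^3/3 + 2*y^2 + sqrt(2)*cos(sqrt(2)*y)


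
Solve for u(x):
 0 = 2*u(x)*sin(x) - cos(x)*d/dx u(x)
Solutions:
 u(x) = C1/cos(x)^2


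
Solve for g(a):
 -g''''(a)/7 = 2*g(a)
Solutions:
 g(a) = (C1*sin(2^(3/4)*7^(1/4)*a/2) + C2*cos(2^(3/4)*7^(1/4)*a/2))*exp(-2^(3/4)*7^(1/4)*a/2) + (C3*sin(2^(3/4)*7^(1/4)*a/2) + C4*cos(2^(3/4)*7^(1/4)*a/2))*exp(2^(3/4)*7^(1/4)*a/2)


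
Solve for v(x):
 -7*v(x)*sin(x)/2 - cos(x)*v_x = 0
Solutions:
 v(x) = C1*cos(x)^(7/2)


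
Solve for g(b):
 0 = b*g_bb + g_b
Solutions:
 g(b) = C1 + C2*log(b)


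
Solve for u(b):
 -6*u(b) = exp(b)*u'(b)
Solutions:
 u(b) = C1*exp(6*exp(-b))


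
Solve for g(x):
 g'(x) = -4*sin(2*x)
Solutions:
 g(x) = C1 + 2*cos(2*x)


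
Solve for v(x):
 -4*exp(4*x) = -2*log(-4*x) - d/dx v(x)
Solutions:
 v(x) = C1 - 2*x*log(-x) + 2*x*(1 - 2*log(2)) + exp(4*x)


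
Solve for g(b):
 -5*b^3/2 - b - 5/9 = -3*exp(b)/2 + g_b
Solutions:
 g(b) = C1 - 5*b^4/8 - b^2/2 - 5*b/9 + 3*exp(b)/2


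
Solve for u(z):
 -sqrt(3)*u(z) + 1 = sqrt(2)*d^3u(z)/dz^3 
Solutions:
 u(z) = C3*exp(-2^(5/6)*3^(1/6)*z/2) + (C1*sin(2^(5/6)*3^(2/3)*z/4) + C2*cos(2^(5/6)*3^(2/3)*z/4))*exp(2^(5/6)*3^(1/6)*z/4) + sqrt(3)/3


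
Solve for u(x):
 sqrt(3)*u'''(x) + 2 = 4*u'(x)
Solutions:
 u(x) = C1 + C2*exp(-2*3^(3/4)*x/3) + C3*exp(2*3^(3/4)*x/3) + x/2


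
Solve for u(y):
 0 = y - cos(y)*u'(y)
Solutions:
 u(y) = C1 + Integral(y/cos(y), y)


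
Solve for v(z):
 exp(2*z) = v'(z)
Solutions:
 v(z) = C1 + exp(2*z)/2


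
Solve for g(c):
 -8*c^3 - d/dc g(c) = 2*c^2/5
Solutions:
 g(c) = C1 - 2*c^4 - 2*c^3/15


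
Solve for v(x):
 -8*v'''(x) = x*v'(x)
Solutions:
 v(x) = C1 + Integral(C2*airyai(-x/2) + C3*airybi(-x/2), x)


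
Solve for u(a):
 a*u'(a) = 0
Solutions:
 u(a) = C1


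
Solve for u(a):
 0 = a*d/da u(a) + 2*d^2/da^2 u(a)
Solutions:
 u(a) = C1 + C2*erf(a/2)


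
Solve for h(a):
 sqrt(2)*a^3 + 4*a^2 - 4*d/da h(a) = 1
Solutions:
 h(a) = C1 + sqrt(2)*a^4/16 + a^3/3 - a/4


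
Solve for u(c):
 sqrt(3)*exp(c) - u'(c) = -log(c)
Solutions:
 u(c) = C1 + c*log(c) - c + sqrt(3)*exp(c)


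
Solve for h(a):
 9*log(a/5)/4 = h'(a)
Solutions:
 h(a) = C1 + 9*a*log(a)/4 - 9*a*log(5)/4 - 9*a/4


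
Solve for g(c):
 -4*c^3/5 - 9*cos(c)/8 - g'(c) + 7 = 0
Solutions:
 g(c) = C1 - c^4/5 + 7*c - 9*sin(c)/8


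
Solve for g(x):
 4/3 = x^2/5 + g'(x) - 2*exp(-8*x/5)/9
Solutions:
 g(x) = C1 - x^3/15 + 4*x/3 - 5*exp(-8*x/5)/36


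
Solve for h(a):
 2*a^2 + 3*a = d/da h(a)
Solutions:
 h(a) = C1 + 2*a^3/3 + 3*a^2/2


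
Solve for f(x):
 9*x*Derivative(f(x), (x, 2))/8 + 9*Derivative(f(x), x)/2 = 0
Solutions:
 f(x) = C1 + C2/x^3


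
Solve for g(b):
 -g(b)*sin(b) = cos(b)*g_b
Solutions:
 g(b) = C1*cos(b)


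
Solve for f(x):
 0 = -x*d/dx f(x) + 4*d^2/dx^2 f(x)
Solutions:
 f(x) = C1 + C2*erfi(sqrt(2)*x/4)


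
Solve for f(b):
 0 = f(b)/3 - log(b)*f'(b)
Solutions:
 f(b) = C1*exp(li(b)/3)


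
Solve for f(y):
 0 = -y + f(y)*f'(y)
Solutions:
 f(y) = -sqrt(C1 + y^2)
 f(y) = sqrt(C1 + y^2)


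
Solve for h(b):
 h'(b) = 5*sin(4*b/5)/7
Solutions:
 h(b) = C1 - 25*cos(4*b/5)/28


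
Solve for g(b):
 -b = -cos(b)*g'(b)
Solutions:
 g(b) = C1 + Integral(b/cos(b), b)


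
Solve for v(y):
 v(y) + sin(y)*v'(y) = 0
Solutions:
 v(y) = C1*sqrt(cos(y) + 1)/sqrt(cos(y) - 1)


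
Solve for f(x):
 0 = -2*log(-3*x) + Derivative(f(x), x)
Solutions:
 f(x) = C1 + 2*x*log(-x) + 2*x*(-1 + log(3))


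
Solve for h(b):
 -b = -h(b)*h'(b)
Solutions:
 h(b) = -sqrt(C1 + b^2)
 h(b) = sqrt(C1 + b^2)


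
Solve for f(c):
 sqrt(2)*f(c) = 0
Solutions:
 f(c) = 0


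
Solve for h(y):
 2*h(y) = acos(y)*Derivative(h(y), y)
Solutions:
 h(y) = C1*exp(2*Integral(1/acos(y), y))


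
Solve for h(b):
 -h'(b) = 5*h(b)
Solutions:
 h(b) = C1*exp(-5*b)


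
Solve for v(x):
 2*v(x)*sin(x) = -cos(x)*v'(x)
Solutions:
 v(x) = C1*cos(x)^2


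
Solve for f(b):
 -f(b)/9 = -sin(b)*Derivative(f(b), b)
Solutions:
 f(b) = C1*(cos(b) - 1)^(1/18)/(cos(b) + 1)^(1/18)


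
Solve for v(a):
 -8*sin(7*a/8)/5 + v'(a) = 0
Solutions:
 v(a) = C1 - 64*cos(7*a/8)/35


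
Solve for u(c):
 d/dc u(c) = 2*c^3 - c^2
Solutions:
 u(c) = C1 + c^4/2 - c^3/3


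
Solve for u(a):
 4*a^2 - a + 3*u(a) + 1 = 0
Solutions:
 u(a) = -4*a^2/3 + a/3 - 1/3


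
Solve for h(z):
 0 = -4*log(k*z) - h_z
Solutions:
 h(z) = C1 - 4*z*log(k*z) + 4*z


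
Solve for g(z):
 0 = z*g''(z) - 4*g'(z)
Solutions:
 g(z) = C1 + C2*z^5


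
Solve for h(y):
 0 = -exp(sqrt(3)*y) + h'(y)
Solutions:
 h(y) = C1 + sqrt(3)*exp(sqrt(3)*y)/3


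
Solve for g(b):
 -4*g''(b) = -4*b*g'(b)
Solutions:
 g(b) = C1 + C2*erfi(sqrt(2)*b/2)


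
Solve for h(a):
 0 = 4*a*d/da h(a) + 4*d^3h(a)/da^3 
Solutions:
 h(a) = C1 + Integral(C2*airyai(-a) + C3*airybi(-a), a)


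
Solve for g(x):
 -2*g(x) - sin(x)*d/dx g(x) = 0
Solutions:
 g(x) = C1*(cos(x) + 1)/(cos(x) - 1)


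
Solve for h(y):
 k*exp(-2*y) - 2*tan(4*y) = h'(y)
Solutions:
 h(y) = C1 - k*exp(-2*y)/2 - log(tan(4*y)^2 + 1)/4


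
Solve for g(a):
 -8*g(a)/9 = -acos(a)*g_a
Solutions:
 g(a) = C1*exp(8*Integral(1/acos(a), a)/9)


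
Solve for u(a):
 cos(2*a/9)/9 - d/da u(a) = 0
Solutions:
 u(a) = C1 + sin(2*a/9)/2


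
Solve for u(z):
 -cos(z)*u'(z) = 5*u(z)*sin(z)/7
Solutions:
 u(z) = C1*cos(z)^(5/7)


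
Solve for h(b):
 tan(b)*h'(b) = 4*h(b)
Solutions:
 h(b) = C1*sin(b)^4


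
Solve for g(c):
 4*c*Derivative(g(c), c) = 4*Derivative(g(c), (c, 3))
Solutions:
 g(c) = C1 + Integral(C2*airyai(c) + C3*airybi(c), c)


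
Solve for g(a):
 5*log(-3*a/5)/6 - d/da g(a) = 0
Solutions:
 g(a) = C1 + 5*a*log(-a)/6 + 5*a*(-log(5) - 1 + log(3))/6


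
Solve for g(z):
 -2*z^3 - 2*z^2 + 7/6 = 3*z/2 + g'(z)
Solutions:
 g(z) = C1 - z^4/2 - 2*z^3/3 - 3*z^2/4 + 7*z/6


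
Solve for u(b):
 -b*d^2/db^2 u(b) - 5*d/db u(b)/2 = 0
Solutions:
 u(b) = C1 + C2/b^(3/2)


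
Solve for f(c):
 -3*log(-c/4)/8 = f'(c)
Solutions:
 f(c) = C1 - 3*c*log(-c)/8 + 3*c*(1 + 2*log(2))/8


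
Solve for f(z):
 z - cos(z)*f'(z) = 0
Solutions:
 f(z) = C1 + Integral(z/cos(z), z)


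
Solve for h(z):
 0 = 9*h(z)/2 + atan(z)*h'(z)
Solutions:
 h(z) = C1*exp(-9*Integral(1/atan(z), z)/2)


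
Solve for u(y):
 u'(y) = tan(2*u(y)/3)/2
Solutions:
 u(y) = -3*asin(C1*exp(y/3))/2 + 3*pi/2
 u(y) = 3*asin(C1*exp(y/3))/2


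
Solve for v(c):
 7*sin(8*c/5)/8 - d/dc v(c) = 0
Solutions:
 v(c) = C1 - 35*cos(8*c/5)/64


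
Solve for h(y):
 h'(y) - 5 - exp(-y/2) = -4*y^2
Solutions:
 h(y) = C1 - 4*y^3/3 + 5*y - 2*exp(-y/2)


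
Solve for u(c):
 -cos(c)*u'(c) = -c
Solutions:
 u(c) = C1 + Integral(c/cos(c), c)


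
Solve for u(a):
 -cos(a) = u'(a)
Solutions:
 u(a) = C1 - sin(a)


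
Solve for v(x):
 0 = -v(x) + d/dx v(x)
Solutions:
 v(x) = C1*exp(x)


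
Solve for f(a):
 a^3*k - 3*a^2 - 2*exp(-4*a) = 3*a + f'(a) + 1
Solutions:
 f(a) = C1 + a^4*k/4 - a^3 - 3*a^2/2 - a + exp(-4*a)/2


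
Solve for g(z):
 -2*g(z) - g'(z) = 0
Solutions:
 g(z) = C1*exp(-2*z)


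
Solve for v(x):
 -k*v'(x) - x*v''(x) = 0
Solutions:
 v(x) = C1 + x^(1 - re(k))*(C2*sin(log(x)*Abs(im(k))) + C3*cos(log(x)*im(k)))


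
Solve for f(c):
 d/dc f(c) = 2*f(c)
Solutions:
 f(c) = C1*exp(2*c)


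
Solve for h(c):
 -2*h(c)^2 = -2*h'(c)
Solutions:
 h(c) = -1/(C1 + c)


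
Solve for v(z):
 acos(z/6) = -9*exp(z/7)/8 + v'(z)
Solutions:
 v(z) = C1 + z*acos(z/6) - sqrt(36 - z^2) + 63*exp(z/7)/8


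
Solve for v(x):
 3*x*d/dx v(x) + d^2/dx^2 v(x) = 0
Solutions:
 v(x) = C1 + C2*erf(sqrt(6)*x/2)


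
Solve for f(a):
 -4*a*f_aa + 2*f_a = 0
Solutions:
 f(a) = C1 + C2*a^(3/2)


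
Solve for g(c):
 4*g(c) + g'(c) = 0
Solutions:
 g(c) = C1*exp(-4*c)


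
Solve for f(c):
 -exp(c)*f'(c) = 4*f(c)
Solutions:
 f(c) = C1*exp(4*exp(-c))


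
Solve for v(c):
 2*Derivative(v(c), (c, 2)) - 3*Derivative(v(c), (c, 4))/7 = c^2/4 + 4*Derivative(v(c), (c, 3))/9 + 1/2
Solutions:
 v(c) = C1 + C2*c + C3*exp(c*(-14 + sqrt(3598))/27) + C4*exp(-c*(14 + sqrt(3598))/27) + c^4/96 + c^3/108 + 1433*c^2/9072


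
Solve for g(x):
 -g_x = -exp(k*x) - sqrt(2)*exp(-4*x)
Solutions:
 g(x) = C1 - sqrt(2)*exp(-4*x)/4 + exp(k*x)/k


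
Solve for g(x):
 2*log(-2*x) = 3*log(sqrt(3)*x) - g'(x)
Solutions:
 g(x) = C1 + x*log(x) + x*(-2*log(2) - 1 + 3*log(3)/2 - 2*I*pi)


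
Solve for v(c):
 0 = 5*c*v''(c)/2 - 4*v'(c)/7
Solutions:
 v(c) = C1 + C2*c^(43/35)


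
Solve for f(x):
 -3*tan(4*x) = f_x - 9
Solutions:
 f(x) = C1 + 9*x + 3*log(cos(4*x))/4


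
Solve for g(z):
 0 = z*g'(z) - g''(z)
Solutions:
 g(z) = C1 + C2*erfi(sqrt(2)*z/2)


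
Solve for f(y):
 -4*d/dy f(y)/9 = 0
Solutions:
 f(y) = C1


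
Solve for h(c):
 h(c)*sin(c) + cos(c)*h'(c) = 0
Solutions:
 h(c) = C1*cos(c)


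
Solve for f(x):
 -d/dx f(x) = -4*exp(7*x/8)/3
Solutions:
 f(x) = C1 + 32*exp(7*x/8)/21


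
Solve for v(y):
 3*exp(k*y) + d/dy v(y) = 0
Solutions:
 v(y) = C1 - 3*exp(k*y)/k


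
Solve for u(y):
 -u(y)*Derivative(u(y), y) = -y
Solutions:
 u(y) = -sqrt(C1 + y^2)
 u(y) = sqrt(C1 + y^2)


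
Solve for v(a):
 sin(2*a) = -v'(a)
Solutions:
 v(a) = C1 + cos(2*a)/2


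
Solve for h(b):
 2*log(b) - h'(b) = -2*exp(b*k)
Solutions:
 h(b) = C1 + 2*b*log(b) - 2*b + Piecewise((2*exp(b*k)/k, Ne(k, 0)), (2*b, True))


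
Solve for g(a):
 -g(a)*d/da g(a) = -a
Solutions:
 g(a) = -sqrt(C1 + a^2)
 g(a) = sqrt(C1 + a^2)


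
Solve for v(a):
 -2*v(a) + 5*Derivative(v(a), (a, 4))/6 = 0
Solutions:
 v(a) = C1*exp(-sqrt(2)*3^(1/4)*5^(3/4)*a/5) + C2*exp(sqrt(2)*3^(1/4)*5^(3/4)*a/5) + C3*sin(sqrt(2)*3^(1/4)*5^(3/4)*a/5) + C4*cos(sqrt(2)*3^(1/4)*5^(3/4)*a/5)


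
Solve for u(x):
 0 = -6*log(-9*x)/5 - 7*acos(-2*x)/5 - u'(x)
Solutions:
 u(x) = C1 - 6*x*log(-x)/5 - 7*x*acos(-2*x)/5 - 12*x*log(3)/5 + 6*x/5 - 7*sqrt(1 - 4*x^2)/10


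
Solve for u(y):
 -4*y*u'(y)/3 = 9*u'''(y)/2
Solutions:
 u(y) = C1 + Integral(C2*airyai(-2*y/3) + C3*airybi(-2*y/3), y)


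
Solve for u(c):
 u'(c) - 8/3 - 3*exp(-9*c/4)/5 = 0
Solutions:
 u(c) = C1 + 8*c/3 - 4*exp(-9*c/4)/15


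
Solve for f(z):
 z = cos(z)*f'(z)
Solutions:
 f(z) = C1 + Integral(z/cos(z), z)


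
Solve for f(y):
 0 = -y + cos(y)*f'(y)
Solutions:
 f(y) = C1 + Integral(y/cos(y), y)


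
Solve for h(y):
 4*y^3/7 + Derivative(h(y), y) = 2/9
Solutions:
 h(y) = C1 - y^4/7 + 2*y/9


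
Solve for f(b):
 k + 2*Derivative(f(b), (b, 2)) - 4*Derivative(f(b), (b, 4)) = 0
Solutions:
 f(b) = C1 + C2*b + C3*exp(-sqrt(2)*b/2) + C4*exp(sqrt(2)*b/2) - b^2*k/4


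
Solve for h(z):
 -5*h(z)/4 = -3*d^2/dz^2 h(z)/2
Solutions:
 h(z) = C1*exp(-sqrt(30)*z/6) + C2*exp(sqrt(30)*z/6)


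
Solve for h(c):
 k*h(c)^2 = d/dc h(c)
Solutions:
 h(c) = -1/(C1 + c*k)


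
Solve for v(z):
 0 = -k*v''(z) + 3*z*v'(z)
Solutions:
 v(z) = C1 + C2*erf(sqrt(6)*z*sqrt(-1/k)/2)/sqrt(-1/k)


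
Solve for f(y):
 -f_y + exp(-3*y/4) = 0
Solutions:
 f(y) = C1 - 4*exp(-3*y/4)/3


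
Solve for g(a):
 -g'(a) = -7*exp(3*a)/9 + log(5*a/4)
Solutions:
 g(a) = C1 - a*log(a) + a*(-log(5) + 1 + 2*log(2)) + 7*exp(3*a)/27


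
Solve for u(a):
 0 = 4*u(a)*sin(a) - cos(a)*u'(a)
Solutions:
 u(a) = C1/cos(a)^4


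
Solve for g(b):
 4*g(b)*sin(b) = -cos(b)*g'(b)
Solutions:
 g(b) = C1*cos(b)^4


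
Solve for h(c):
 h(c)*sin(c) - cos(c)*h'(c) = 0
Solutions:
 h(c) = C1/cos(c)


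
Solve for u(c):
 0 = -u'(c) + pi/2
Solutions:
 u(c) = C1 + pi*c/2


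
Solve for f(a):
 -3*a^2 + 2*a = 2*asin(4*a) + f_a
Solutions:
 f(a) = C1 - a^3 + a^2 - 2*a*asin(4*a) - sqrt(1 - 16*a^2)/2


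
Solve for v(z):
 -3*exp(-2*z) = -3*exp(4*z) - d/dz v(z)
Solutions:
 v(z) = C1 - 3*exp(4*z)/4 - 3*exp(-2*z)/2


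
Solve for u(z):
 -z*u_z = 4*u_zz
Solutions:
 u(z) = C1 + C2*erf(sqrt(2)*z/4)


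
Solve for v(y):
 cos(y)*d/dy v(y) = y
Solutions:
 v(y) = C1 + Integral(y/cos(y), y)


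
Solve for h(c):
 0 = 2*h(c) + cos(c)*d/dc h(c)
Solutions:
 h(c) = C1*(sin(c) - 1)/(sin(c) + 1)


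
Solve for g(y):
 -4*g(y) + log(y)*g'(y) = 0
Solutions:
 g(y) = C1*exp(4*li(y))


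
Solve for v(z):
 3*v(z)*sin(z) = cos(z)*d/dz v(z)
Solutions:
 v(z) = C1/cos(z)^3


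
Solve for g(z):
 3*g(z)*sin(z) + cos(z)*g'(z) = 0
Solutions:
 g(z) = C1*cos(z)^3


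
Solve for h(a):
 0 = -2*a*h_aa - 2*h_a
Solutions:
 h(a) = C1 + C2*log(a)


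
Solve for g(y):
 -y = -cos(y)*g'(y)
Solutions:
 g(y) = C1 + Integral(y/cos(y), y)


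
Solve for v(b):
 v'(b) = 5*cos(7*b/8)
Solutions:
 v(b) = C1 + 40*sin(7*b/8)/7


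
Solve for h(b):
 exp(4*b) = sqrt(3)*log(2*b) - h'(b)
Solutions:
 h(b) = C1 + sqrt(3)*b*log(b) + sqrt(3)*b*(-1 + log(2)) - exp(4*b)/4


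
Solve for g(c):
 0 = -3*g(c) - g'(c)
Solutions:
 g(c) = C1*exp(-3*c)


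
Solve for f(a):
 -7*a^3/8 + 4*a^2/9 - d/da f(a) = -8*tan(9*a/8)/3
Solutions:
 f(a) = C1 - 7*a^4/32 + 4*a^3/27 - 64*log(cos(9*a/8))/27


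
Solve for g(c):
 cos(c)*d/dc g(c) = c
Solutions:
 g(c) = C1 + Integral(c/cos(c), c)


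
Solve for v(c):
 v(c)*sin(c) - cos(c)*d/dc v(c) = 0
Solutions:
 v(c) = C1/cos(c)


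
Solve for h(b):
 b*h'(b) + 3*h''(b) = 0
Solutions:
 h(b) = C1 + C2*erf(sqrt(6)*b/6)


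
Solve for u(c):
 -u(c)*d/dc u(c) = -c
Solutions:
 u(c) = -sqrt(C1 + c^2)
 u(c) = sqrt(C1 + c^2)
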